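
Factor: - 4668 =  - 2^2*3^1*389^1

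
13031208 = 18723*696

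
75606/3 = 25202 = 25202.00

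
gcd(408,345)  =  3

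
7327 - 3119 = 4208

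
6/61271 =6/61271 = 0.00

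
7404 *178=1317912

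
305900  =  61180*5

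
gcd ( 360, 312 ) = 24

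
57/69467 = 57/69467 = 0.00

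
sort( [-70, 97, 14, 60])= [ - 70, 14, 60,97]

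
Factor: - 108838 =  - 2^1*54419^1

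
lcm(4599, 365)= 22995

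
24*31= 744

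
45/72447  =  15/24149 = 0.00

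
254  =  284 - 30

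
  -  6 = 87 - 93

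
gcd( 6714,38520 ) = 18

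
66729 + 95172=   161901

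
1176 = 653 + 523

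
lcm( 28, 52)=364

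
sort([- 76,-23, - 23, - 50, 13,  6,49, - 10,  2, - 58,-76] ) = [ - 76, - 76, - 58, - 50,-23,  -  23,- 10,2, 6,13,49]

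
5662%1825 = 187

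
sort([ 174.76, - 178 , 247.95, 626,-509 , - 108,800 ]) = [ - 509, - 178, - 108,174.76,247.95,626, 800 ]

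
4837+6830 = 11667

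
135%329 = 135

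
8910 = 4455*2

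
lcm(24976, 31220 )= 124880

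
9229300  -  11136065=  - 1906765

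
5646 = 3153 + 2493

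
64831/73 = 64831/73 = 888.10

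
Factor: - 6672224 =-2^5 * 13^1*43^1* 373^1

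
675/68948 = 675/68948= 0.01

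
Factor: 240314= 2^1*120157^1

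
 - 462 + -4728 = -5190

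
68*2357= 160276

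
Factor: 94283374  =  2^1*47141687^1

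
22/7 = 3 + 1/7=3.14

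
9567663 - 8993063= 574600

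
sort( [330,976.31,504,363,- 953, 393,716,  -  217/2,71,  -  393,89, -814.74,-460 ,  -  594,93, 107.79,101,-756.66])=[ - 953, - 814.74,-756.66, - 594,-460, - 393, - 217/2,71,89,93, 101,107.79,330,363, 393,504, 716,  976.31]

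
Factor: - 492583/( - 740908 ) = 2^(-2) * 13^1*47^( - 1 )*563^ ( - 1) * 5413^1 = 70369/105844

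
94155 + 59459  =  153614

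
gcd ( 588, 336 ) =84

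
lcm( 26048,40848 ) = 1797312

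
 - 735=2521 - 3256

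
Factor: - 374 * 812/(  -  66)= 2^2*3^( - 1 )*7^1*17^1*29^1 = 13804/3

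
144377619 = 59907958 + 84469661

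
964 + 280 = 1244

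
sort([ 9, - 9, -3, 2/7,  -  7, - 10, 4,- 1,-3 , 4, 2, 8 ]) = [  -  10,  -  9, - 7, - 3, - 3,- 1, 2/7,2,4, 4, 8, 9 ]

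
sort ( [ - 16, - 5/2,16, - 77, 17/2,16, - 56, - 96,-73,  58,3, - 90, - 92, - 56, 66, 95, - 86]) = [ - 96,  -  92, - 90, - 86, - 77, - 73, - 56,-56, - 16, - 5/2, 3,17/2,16, 16,58,66,95]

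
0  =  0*605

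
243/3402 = 1/14  =  0.07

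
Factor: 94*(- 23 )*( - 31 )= 67022 = 2^1*23^1*31^1*47^1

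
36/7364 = 9/1841 = 0.00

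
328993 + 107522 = 436515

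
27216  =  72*378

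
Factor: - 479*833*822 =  -2^1*3^1*7^2* 17^1 * 137^1 * 479^1 = - 327983754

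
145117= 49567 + 95550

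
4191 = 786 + 3405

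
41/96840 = 41/96840 = 0.00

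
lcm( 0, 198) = 0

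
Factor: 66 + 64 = 2^1*  5^1*13^1= 130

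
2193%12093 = 2193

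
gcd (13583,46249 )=1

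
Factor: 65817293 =971^1*67783^1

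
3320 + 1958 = 5278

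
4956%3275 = 1681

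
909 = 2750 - 1841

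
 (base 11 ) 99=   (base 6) 300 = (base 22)4k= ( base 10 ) 108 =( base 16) 6c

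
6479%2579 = 1321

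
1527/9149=1527/9149= 0.17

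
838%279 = 1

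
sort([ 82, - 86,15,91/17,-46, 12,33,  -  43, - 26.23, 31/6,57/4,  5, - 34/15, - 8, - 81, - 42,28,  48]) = [ - 86, - 81,-46, - 43,- 42 , - 26.23, - 8,  -  34/15, 5,31/6,91/17, 12, 57/4, 15, 28, 33 , 48,82 ] 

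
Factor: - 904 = -2^3  *113^1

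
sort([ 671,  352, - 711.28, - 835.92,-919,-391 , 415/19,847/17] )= [  -  919,-835.92, - 711.28 , - 391,415/19 , 847/17,352, 671 ]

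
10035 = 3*3345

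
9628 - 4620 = 5008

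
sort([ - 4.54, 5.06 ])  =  [-4.54, 5.06 ]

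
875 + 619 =1494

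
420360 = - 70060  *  ( - 6)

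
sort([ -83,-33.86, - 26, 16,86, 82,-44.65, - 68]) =[ - 83, - 68, - 44.65, - 33.86, - 26, 16, 82, 86]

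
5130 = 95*54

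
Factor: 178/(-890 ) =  - 1/5 = - 5^(-1) 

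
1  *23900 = 23900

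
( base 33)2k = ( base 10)86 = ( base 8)126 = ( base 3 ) 10012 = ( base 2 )1010110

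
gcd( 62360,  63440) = 40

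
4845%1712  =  1421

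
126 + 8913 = 9039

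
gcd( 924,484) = 44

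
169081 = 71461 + 97620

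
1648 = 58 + 1590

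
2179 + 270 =2449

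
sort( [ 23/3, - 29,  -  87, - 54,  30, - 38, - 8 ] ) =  [- 87,-54, - 38, - 29, - 8,  23/3, 30 ] 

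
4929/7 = 704 + 1/7 = 704.14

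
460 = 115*4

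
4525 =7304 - 2779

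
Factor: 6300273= 3^1*7^2 *42859^1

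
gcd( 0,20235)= 20235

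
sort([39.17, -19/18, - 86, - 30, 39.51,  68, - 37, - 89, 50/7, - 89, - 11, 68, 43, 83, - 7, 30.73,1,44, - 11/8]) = [-89, - 89, - 86, - 37, - 30, - 11, - 7, - 11/8, - 19/18,1, 50/7, 30.73,  39.17, 39.51,43,  44, 68, 68, 83 ]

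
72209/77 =72209/77 = 937.78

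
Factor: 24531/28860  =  2^( - 2 )*5^( - 1)  *17^1=17/20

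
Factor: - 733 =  - 733^1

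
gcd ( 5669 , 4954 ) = 1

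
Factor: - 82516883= -82516883^1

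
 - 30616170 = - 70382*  435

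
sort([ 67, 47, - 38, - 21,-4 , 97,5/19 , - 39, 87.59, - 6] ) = [ - 39,-38, - 21, - 6, - 4,5/19, 47,67,87.59, 97]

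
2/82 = 1/41 = 0.02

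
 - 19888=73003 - 92891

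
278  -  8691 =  - 8413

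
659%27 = 11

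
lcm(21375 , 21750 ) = 1239750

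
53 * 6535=346355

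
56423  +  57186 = 113609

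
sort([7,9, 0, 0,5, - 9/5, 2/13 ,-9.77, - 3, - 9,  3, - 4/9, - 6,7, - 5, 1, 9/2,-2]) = [ - 9.77, - 9, - 6, - 5, - 3, - 2, - 9/5, - 4/9,0 , 0, 2/13, 1, 3,9/2,5,7, 7,  9 ]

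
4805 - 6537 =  - 1732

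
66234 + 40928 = 107162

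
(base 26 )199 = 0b1110010111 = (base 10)919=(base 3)1021001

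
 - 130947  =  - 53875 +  - 77072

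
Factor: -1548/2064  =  - 2^(  -  2 )*3^1 = - 3/4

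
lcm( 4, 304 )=304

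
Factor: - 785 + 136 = -11^1* 59^1 = -649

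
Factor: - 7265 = -5^1 *1453^1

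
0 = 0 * 222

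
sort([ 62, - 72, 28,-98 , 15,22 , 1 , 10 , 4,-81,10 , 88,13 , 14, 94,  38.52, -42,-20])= [-98, - 81, -72,  -  42 , - 20,  1,4 , 10 , 10, 13,  14, 15,22, 28, 38.52,62,88, 94]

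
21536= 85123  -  63587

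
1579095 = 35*45117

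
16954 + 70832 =87786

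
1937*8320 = 16115840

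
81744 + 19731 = 101475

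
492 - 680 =- 188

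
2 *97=194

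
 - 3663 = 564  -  4227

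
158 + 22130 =22288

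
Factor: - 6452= - 2^2 * 1613^1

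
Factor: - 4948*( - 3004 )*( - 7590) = - 112816181280 =- 2^5*3^1 * 5^1*11^1 * 23^1*751^1*1237^1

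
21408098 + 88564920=109973018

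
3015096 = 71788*42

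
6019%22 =13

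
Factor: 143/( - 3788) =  - 2^( - 2)* 11^1*13^1*947^( - 1 ) 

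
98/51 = 1+ 47/51 = 1.92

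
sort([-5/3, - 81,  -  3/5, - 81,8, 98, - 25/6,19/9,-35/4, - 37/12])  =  [ - 81,  -  81, - 35/4,- 25/6,  -  37/12, - 5/3,  -  3/5, 19/9, 8, 98]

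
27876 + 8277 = 36153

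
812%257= 41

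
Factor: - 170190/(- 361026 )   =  5^1 * 61^1*647^( - 1) =305/647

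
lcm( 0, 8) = 0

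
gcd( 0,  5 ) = 5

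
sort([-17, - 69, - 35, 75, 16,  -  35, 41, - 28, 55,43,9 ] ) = [ - 69, - 35, - 35, - 28, - 17,9,  16,41, 43, 55 , 75]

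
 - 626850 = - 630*995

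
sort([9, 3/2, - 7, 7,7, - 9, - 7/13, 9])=[ - 9, - 7, - 7/13, 3/2, 7,7,9 , 9 ]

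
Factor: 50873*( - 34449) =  - 3^1*11483^1*50873^1 = -1752523977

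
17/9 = 17/9 = 1.89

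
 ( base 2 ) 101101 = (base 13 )36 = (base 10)45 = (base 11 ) 41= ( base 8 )55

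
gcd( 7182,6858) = 54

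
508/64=127/16 = 7.94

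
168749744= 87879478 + 80870266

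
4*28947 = 115788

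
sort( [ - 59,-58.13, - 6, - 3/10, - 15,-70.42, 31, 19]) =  [ - 70.42,  -  59, - 58.13,-15, - 6, - 3/10, 19, 31] 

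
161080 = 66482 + 94598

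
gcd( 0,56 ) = 56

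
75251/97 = 75251/97 =775.78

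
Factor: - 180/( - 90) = 2   =  2^1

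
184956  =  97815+87141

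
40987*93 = 3811791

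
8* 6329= 50632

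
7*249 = 1743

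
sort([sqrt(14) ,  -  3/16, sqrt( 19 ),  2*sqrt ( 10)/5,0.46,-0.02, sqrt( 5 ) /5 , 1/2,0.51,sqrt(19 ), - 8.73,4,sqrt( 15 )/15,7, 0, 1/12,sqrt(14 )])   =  [ - 8.73, - 3/16, -0.02,0,1/12,sqrt( 15)/15, sqrt( 5 )/5,0.46,1/2,0.51, 2*sqrt ( 10)/5,  sqrt( 14 ),sqrt( 14),4,sqrt(19 ),sqrt (19 ),  7]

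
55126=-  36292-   -  91418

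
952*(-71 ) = - 67592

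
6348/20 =317+2/5=317.40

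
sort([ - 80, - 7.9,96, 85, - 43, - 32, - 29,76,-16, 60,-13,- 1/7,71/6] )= [ - 80, - 43,-32 , -29, - 16, - 13, - 7.9,-1/7,71/6, 60, 76,85,96]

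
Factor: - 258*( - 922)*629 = 149624004 = 2^2*3^1*17^1 *37^1 * 43^1*461^1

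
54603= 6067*9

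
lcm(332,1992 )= 1992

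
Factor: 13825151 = 383^1*36097^1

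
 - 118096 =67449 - 185545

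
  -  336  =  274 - 610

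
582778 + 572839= 1155617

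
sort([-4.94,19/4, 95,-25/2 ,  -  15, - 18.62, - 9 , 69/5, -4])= [-18.62, - 15, - 25/2,-9,-4.94,-4,19/4,69/5,95 ] 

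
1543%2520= 1543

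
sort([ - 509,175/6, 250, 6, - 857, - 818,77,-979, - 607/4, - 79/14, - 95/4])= [- 979, - 857,-818, - 509 , - 607/4,- 95/4, - 79/14, 6, 175/6, 77,  250]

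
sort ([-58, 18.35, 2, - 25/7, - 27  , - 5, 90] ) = [ - 58, - 27, - 5,-25/7, 2, 18.35,90]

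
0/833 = 0 = 0.00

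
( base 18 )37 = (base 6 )141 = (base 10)61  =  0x3d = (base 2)111101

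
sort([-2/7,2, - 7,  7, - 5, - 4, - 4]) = [ - 7, - 5,-4,-4, - 2/7,2, 7 ]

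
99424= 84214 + 15210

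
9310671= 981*9491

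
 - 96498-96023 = -192521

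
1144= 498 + 646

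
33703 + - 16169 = 17534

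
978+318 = 1296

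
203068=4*50767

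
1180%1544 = 1180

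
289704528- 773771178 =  - 484066650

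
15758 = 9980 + 5778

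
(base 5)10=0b101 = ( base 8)5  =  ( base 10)5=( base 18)5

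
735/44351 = 735/44351 = 0.02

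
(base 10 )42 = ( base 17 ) 28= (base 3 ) 1120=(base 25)1H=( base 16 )2a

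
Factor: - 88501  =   - 7^1*47^1*269^1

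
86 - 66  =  20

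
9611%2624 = 1739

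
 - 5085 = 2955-8040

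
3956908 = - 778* ( - 5086 )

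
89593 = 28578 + 61015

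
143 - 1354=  - 1211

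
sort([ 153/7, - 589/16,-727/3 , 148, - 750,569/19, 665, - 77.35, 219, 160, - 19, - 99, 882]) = [ - 750, - 727/3, - 99, - 77.35, - 589/16, - 19, 153/7,569/19,148, 160,219, 665, 882 ] 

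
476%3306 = 476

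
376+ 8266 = 8642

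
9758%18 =2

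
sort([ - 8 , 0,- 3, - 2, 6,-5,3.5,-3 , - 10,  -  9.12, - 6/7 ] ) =[ - 10, -9.12,- 8,  -  5, - 3, - 3, - 2, -6/7, 0 , 3.5,6]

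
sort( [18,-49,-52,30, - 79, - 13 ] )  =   [- 79, - 52, - 49, - 13, 18, 30 ] 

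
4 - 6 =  -2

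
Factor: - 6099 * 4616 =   -  2^3*3^1 *19^1*107^1*577^1 = - 28152984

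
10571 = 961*11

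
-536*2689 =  - 1441304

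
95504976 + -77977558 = 17527418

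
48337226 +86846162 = 135183388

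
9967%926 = 707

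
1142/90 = 12 + 31/45 = 12.69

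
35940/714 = 50+40/119 = 50.34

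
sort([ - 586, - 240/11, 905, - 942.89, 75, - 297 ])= [-942.89, - 586, - 297, - 240/11,75, 905]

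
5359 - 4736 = 623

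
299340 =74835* 4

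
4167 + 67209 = 71376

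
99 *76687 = 7592013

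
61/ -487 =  - 1 + 426/487 = - 0.13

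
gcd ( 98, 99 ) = 1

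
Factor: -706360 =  - 2^3*5^1*17659^1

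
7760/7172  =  1940/1793 = 1.08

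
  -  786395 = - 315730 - 470665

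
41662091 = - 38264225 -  - 79926316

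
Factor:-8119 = -23^1*353^1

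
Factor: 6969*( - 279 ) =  - 1944351 = - 3^3 * 23^1  *  31^1*101^1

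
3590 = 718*5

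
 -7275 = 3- 7278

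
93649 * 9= 842841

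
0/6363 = 0 = 0.00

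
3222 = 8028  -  4806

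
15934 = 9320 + 6614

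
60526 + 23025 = 83551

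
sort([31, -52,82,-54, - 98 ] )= [ - 98,  -  54, - 52,31, 82]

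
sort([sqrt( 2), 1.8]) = [ sqrt(2), 1.8]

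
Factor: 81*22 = 1782 = 2^1*3^4 * 11^1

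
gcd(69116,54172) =1868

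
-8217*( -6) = 49302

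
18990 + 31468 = 50458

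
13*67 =871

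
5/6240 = 1/1248=0.00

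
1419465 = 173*8205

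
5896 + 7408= 13304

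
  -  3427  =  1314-4741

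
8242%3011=2220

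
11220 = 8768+2452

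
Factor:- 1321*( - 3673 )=1321^1 * 3673^1 = 4852033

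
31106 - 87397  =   - 56291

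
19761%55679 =19761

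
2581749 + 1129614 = 3711363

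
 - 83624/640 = -10453/80 = -130.66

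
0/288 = 0=0.00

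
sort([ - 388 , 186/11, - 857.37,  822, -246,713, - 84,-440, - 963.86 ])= [ - 963.86, - 857.37 ,-440,-388,  -  246, - 84,186/11,713,822]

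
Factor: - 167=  - 167^1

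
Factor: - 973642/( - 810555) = 2^1*3^(- 1 ) * 5^( - 1 )*54037^( - 1)*486821^1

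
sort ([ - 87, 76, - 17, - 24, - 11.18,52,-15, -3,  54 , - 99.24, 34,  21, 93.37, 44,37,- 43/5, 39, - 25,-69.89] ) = [ - 99.24,  -  87,- 69.89,-25,-24,-17, - 15,-11.18, - 43/5,-3,21,  34, 37,  39, 44,52,54,  76,93.37]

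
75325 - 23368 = 51957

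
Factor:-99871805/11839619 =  - 5^1*347^1 * 5233^1 * 1076329^(-1) = - 9079255/1076329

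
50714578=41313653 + 9400925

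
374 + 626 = 1000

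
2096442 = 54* 38823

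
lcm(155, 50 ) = 1550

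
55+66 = 121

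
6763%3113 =537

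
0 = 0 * 1311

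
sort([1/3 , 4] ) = [1/3 , 4 ]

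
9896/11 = 9896/11 = 899.64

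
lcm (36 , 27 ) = 108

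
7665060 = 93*82420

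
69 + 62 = 131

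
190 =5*38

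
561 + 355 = 916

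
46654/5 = 9330 + 4/5=   9330.80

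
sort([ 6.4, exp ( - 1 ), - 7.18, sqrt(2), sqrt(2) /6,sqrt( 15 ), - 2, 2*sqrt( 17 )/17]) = [-7.18, - 2,sqrt (2 ) /6,exp( - 1), 2*sqrt ( 17) /17, sqrt(2 ), sqrt( 15 ), 6.4]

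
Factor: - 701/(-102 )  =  2^(-1 ) * 3^ (-1)* 17^( - 1) * 701^1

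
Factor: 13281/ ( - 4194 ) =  - 2^ (-1)*3^( - 1 )*19^1 = - 19/6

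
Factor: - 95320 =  - 2^3  *5^1*2383^1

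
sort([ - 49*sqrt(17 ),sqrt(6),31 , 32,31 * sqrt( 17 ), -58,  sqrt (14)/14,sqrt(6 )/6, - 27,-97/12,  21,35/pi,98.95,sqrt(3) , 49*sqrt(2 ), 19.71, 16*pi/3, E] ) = [ - 49 * sqrt( 17),- 58, - 27,  -  97/12, sqrt( 14 ) /14,sqrt(6)/6 , sqrt( 3 ), sqrt( 6),E,35/pi, 16 *pi/3, 19.71, 21,31,32,49*sqrt( 2 ), 98.95,31*sqrt(17 )] 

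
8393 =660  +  7733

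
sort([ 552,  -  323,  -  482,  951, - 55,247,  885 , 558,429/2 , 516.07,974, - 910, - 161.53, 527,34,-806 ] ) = [- 910, - 806,-482, - 323, - 161.53 ,-55 , 34,429/2, 247,516.07,527, 552,558,  885,951,974]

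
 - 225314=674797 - 900111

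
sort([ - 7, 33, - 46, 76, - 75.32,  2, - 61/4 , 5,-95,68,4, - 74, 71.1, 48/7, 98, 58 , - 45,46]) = [ - 95 , - 75.32, - 74,- 46, - 45 , - 61/4, - 7,2,4, 5,48/7 , 33 , 46, 58, 68, 71.1,76, 98]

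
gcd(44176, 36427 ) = 1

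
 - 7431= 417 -7848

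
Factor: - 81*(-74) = 5994 = 2^1 * 3^4*37^1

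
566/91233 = 566/91233 = 0.01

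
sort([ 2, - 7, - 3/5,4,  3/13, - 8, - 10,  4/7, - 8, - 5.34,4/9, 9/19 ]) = [ - 10,- 8, - 8,-7, - 5.34 , - 3/5,3/13,4/9, 9/19,4/7, 2,4 ]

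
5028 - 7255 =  - 2227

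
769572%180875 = 46072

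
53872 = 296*182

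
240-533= -293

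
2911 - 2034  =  877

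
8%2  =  0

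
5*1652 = 8260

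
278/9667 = 278/9667 =0.03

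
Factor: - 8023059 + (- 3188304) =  - 11211363  =  - 3^2*1245707^1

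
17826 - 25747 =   -  7921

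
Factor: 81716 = 2^2*31^1*659^1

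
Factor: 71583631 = 7^1*10226233^1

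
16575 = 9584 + 6991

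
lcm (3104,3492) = 27936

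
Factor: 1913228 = 2^2*97^1*4931^1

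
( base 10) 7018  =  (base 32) 6ra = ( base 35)5pi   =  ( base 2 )1101101101010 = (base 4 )1231222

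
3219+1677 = 4896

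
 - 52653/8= -52653/8= - 6581.62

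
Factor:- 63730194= - 2^1*3^1*11^1 * 23^1* 41983^1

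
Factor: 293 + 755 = 2^3*131^1 = 1048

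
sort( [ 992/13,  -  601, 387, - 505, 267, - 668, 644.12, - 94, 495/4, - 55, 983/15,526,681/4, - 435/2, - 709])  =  [ - 709, - 668,-601, - 505, - 435/2, - 94, - 55,  983/15,992/13, 495/4, 681/4 , 267,387,526,644.12] 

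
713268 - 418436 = 294832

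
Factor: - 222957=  - 3^2 * 7^1 * 3539^1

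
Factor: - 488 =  - 2^3 * 61^1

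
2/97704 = 1/48852 = 0.00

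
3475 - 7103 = - 3628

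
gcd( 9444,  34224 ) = 12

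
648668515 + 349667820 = 998336335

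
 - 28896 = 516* ( - 56 )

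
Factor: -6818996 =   -  2^2*719^1*2371^1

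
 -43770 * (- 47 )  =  2057190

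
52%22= 8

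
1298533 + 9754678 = 11053211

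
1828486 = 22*83113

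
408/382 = 204/191= 1.07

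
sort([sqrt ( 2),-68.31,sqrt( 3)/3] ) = [-68.31, sqrt( 3 )/3,sqrt(2)]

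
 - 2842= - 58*49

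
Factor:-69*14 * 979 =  -2^1  *3^1*7^1*11^1 *23^1*89^1 = -945714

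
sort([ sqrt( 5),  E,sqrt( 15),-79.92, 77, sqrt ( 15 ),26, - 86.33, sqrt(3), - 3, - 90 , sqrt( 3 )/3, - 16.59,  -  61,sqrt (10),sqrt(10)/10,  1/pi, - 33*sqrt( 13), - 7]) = [-33 * sqrt(13),-90, - 86.33 , - 79.92, - 61, - 16.59, - 7, - 3, sqrt( 10)/10, 1/pi, sqrt(3) /3,sqrt ( 3),sqrt( 5),E, sqrt( 10) , sqrt(15 ),  sqrt( 15),26,  77]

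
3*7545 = 22635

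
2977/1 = 2977 = 2977.00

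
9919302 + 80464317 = 90383619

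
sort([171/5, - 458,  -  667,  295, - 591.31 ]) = [ - 667, - 591.31,-458, 171/5 , 295]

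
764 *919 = 702116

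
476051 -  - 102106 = 578157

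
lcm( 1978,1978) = 1978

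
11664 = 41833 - 30169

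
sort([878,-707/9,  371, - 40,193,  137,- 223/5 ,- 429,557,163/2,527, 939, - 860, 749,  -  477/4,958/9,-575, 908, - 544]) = [-860,  -  575,- 544, - 429  , - 477/4,-707/9, - 223/5, - 40,163/2,958/9,137, 193,371,527,557, 749,878,908,939] 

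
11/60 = 11/60 = 0.18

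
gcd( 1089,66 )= 33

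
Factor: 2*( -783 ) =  - 1566 = -2^1*3^3*29^1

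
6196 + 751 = 6947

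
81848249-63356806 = 18491443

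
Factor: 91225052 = 2^2*2441^1*9343^1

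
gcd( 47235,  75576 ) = 9447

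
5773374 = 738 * 7823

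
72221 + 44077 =116298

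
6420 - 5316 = 1104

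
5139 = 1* 5139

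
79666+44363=124029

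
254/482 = 127/241 = 0.53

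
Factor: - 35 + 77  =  42 =2^1 * 3^1*7^1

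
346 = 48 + 298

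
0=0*( - 4764)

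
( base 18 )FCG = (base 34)4DQ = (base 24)8k4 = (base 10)5092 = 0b1001111100100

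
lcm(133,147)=2793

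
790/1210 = 79/121 = 0.65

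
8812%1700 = 312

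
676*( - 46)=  - 31096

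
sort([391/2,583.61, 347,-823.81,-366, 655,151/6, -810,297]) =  [- 823.81,-810, - 366, 151/6, 391/2,297,347,583.61, 655]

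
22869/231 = 99= 99.00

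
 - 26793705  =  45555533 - 72349238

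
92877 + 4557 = 97434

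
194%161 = 33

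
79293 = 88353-9060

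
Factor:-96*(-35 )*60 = 2^7*3^2*5^2*7^1= 201600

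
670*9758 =6537860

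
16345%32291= 16345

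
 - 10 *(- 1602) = 16020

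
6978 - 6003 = 975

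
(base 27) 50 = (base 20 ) 6f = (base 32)47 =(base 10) 135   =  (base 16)87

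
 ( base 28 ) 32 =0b1010110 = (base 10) 86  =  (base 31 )2o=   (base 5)321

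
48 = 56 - 8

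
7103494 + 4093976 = 11197470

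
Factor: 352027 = 13^2*2083^1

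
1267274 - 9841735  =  - 8574461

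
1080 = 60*18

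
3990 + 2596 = 6586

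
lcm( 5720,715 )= 5720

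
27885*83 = 2314455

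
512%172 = 168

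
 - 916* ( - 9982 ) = 9143512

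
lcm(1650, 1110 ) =61050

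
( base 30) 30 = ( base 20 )4A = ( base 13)6c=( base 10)90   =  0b1011010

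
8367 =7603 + 764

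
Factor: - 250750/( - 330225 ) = 2^1 * 3^( - 1 )*5^1*7^(-1)*37^( - 1) * 59^1 = 590/777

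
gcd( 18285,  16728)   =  3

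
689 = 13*53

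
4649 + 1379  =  6028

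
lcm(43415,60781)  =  303905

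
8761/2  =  8761/2 = 4380.50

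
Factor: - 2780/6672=-5/12 = - 2^ ( - 2)*3^(-1)*5^1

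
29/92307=1/3183=   0.00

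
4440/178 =24 + 84/89=24.94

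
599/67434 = 599/67434 =0.01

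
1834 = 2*917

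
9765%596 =229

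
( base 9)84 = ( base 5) 301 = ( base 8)114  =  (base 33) 2A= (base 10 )76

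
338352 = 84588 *4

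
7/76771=7/76771  =  0.00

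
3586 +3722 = 7308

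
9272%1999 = 1276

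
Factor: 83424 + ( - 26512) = 2^4*3557^1 = 56912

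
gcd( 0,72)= 72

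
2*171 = 342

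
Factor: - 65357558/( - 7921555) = 2^1*5^( - 1)*7^1*1584311^(-1 )*4668397^1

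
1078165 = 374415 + 703750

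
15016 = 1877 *8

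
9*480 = 4320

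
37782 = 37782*1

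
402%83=70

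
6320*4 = 25280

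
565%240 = 85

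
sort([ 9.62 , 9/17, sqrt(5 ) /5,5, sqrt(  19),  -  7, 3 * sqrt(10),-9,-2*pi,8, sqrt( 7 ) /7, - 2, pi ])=[ - 9, - 7, - 2 * pi  ,-2, sqrt (7)/7, sqrt( 5 )/5, 9/17,  pi, sqrt(19), 5,8,3 * sqrt(10 ), 9.62 ]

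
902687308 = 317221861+585465447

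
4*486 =1944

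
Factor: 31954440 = 2^3*3^1*5^1*7^1*109^1* 349^1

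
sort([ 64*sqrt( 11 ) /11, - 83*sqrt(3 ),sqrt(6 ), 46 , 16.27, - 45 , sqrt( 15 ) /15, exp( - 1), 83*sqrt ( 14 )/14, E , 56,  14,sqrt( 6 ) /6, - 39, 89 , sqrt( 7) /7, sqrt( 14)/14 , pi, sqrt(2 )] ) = [ - 83*sqrt( 3 ), - 45, - 39, sqrt(15) /15 , sqrt( 14)/14,exp( - 1),sqrt( 7 ) /7 , sqrt( 6) /6, sqrt( 2 ), sqrt ( 6), E,pi , 14,16.27, 64*sqrt( 11 ) /11,  83 *sqrt (14)/14 , 46,56,89]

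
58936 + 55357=114293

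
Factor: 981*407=3^2*11^1 * 37^1*109^1 =399267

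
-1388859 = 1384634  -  2773493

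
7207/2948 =2  +  1311/2948= 2.44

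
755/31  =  24 + 11/31  =  24.35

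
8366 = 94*89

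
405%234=171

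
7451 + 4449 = 11900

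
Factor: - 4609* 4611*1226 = - 26055073374 = - 2^1*3^1*11^1 * 29^1 * 53^1 * 419^1* 613^1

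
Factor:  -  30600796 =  - 2^2*7650199^1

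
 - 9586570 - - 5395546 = -4191024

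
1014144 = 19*53376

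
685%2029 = 685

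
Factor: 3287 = 19^1*173^1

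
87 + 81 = 168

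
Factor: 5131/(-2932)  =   - 7/4 = - 2^(- 2 )*7^1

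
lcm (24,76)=456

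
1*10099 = 10099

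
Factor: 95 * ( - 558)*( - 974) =2^2*3^2*5^1*19^1*31^1*487^1 = 51631740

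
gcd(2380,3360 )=140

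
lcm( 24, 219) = 1752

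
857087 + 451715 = 1308802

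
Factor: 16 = 2^4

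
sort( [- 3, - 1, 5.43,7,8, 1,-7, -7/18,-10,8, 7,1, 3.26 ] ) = [ -10,- 7, - 3, - 1, - 7/18,1, 1, 3.26, 5.43, 7,7, 8, 8]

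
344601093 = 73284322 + 271316771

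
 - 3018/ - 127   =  23+97/127 = 23.76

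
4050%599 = 456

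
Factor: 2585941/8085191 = 103^( - 1 )*78497^( - 1 ) * 2585941^1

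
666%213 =27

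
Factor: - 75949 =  - 53^1 * 1433^1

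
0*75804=0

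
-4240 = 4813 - 9053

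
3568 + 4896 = 8464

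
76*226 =17176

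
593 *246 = 145878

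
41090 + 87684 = 128774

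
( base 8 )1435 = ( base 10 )797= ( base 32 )ot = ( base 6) 3405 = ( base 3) 1002112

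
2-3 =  - 1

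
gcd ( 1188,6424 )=44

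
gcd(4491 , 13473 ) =4491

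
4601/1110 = 4 + 161/1110 = 4.15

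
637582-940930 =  - 303348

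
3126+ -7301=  - 4175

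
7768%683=255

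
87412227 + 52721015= 140133242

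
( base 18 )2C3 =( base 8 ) 1543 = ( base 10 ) 867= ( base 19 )27c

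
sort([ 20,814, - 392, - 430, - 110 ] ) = [ - 430, - 392,-110, 20, 814]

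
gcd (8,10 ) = 2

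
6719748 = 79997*84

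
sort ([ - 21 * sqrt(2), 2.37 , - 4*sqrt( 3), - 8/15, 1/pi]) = [ - 21*sqrt(2), - 4*sqrt( 3 ), - 8/15, 1/pi, 2.37] 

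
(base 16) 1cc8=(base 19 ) 117f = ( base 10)7368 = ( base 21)GEI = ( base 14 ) 2984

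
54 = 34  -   - 20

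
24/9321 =8/3107 = 0.00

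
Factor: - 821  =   - 821^1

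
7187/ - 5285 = -7187/5285  =  -  1.36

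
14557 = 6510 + 8047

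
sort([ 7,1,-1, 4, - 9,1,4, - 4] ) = [ - 9, - 4, - 1,1,1,4,4,7]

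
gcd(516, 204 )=12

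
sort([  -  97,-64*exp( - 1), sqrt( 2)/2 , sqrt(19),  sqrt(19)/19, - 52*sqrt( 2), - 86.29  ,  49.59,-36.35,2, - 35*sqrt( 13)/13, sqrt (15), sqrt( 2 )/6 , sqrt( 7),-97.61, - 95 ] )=[ - 97.61, - 97,  -  95,-86.29, - 52*sqrt( 2),-36.35, - 64*exp(-1), - 35*sqrt( 13 )/13,  sqrt( 19)/19,sqrt(2 ) /6,sqrt(2) /2, 2,sqrt(7), sqrt( 15 ),sqrt( 19 ),49.59 ]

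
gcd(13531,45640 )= 7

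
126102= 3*42034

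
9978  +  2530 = 12508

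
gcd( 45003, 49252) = 7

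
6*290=1740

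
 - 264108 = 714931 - 979039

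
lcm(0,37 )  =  0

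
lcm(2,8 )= 8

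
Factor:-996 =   -  2^2*3^1*83^1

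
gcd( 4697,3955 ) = 7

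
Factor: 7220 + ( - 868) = 6352=2^4*397^1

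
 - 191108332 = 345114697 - 536223029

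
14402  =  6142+8260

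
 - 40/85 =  - 8/17 = - 0.47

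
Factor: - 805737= - 3^1*419^1* 641^1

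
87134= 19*4586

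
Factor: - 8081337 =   -  3^1*11^1 *244889^1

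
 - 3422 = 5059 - 8481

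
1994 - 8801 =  - 6807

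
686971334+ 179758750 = 866730084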